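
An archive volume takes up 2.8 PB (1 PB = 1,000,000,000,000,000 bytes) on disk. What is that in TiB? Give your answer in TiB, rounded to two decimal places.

2,546.59 TiB

2.8 PB = 2.8 × 10^15 bytes = 2,800,000,000,000,000 bytes
1 TiB = 2^40 bytes = 1,099,511,627,776 bytes
2,800,000,000,000,000 / 1,099,511,627,776 = 2,546.59 TiB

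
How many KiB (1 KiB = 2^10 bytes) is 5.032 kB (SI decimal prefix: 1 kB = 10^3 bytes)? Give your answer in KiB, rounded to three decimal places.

4.914 KiB

5.032 kB × 1,000 bytes/kB = 5,032 bytes
1 KiB = 2^10 bytes = 1,024 bytes
5,032 / 1,024 = 4.914 KiB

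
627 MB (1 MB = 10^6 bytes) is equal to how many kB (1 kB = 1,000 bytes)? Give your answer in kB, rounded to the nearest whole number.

627,000 kB

627 MB = 627 × 10^6 bytes = 627,000,000 bytes
1 kB = 1,000 bytes
627,000,000 / 1,000 = 627,000 kB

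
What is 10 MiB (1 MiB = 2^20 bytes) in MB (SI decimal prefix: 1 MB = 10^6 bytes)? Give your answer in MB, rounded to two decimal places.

10 MiB = 10 × 2^20 bytes = 10,485,760 bytes
1 MB = 1,000,000 bytes
10,485,760 / 1,000,000 = 10.49 MB

10.49 MB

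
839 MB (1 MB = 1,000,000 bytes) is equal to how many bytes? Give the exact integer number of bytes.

839,000,000 bytes

839 × 1,000,000 = 839,000,000 bytes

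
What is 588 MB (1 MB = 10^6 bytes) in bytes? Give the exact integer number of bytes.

588,000,000 bytes

588 × 1,000,000 = 588,000,000 bytes  (1 MB = 10^6 bytes)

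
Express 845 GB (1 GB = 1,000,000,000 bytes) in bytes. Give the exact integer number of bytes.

845,000,000,000 bytes

845 × 1,000,000,000 = 845,000,000,000 bytes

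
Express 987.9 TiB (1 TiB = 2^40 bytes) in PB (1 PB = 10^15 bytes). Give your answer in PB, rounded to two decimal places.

1.09 PB

987.9 TiB × 1,099,511,627,776 bytes/TiB = 1,086,207,537,079,910.4 bytes
1 PB = 1,000,000,000,000,000 bytes
1,086,207,537,079,910.4 / 1,000,000,000,000,000 = 1.09 PB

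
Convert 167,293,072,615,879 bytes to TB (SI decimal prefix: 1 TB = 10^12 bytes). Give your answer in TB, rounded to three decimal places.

167.293 TB

167,293,072,615,879 bytes given.
1 TB = 1,000,000,000,000 bytes
167,293,072,615,879 / 1,000,000,000,000 = 167.293 TB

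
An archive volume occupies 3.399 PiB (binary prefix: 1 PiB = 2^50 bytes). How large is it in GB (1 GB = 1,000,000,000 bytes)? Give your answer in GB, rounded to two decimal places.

3.399 PiB = 3.399 × 2^50 bytes = 3,826,933,783,358,078.976 bytes
1 GB = 1,000,000,000 bytes
3,826,933,783,358,078.976 / 1,000,000,000 = 3,826,933.78 GB

3,826,933.78 GB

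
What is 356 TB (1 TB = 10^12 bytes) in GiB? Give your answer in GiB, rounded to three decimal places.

356 TB = 356 × 10^12 bytes = 356,000,000,000,000 bytes
1 GiB = 2^30 bytes = 1,073,741,824 bytes
356,000,000,000,000 / 1,073,741,824 = 331,550.837 GiB

331,550.837 GiB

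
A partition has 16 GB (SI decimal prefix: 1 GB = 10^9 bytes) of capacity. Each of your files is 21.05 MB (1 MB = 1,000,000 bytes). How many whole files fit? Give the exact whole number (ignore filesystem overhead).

Capacity: 16 GB = 16,000,000,000 bytes
Per item: 21.05 MB = 21,050,000 bytes
⌊16,000,000,000 / 21,050,000⌋ = 760

760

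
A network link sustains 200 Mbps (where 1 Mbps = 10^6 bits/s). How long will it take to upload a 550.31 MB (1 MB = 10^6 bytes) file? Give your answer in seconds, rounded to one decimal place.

550.31 MB = 550,310,000 bytes = 4,402,480,000 bits
200 Mbps = 200,000,000 bits/s
time = 4,402,480,000 / 200,000,000 = 22.0 s

22.0 seconds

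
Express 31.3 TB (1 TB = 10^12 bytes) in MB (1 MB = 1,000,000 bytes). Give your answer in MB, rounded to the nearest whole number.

31,300,000 MB

31.3 TB × 1,000,000,000,000 bytes/TB = 31,300,000,000,000 bytes
1 MB = 10^6 bytes = 1,000,000 bytes
31,300,000,000,000 / 1,000,000 = 31,300,000 MB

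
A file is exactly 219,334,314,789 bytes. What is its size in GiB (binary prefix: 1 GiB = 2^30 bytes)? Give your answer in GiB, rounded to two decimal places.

219,334,314,789 bytes given.
1 GiB = 2^30 bytes = 1,073,741,824 bytes
219,334,314,789 / 1,073,741,824 = 204.27 GiB

204.27 GiB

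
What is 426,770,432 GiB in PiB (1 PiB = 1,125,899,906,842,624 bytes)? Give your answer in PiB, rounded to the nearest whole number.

407 PiB

426,770,432 GiB = 426,770,432 × 2^30 bytes = 458,241,262,084,947,968 bytes
1 PiB = 1,125,899,906,842,624 bytes
458,241,262,084,947,968 / 1,125,899,906,842,624 = 407 PiB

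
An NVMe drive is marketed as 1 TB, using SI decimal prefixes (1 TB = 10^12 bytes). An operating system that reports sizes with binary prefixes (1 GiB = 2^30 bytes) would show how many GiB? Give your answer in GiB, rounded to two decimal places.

1 TB = 1 × 10^12 bytes = 1,000,000,000,000 bytes
1 GiB = 2^30 bytes = 1,073,741,824 bytes
1,000,000,000,000 / 1,073,741,824 = 931.32 GiB

931.32 GiB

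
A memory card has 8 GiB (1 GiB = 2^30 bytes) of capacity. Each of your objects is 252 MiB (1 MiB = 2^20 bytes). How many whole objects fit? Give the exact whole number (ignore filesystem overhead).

32

Capacity: 8 GiB = 8,589,934,592 bytes
Per item: 252 MiB = 264,241,152 bytes
⌊8,589,934,592 / 264,241,152⌋ = 32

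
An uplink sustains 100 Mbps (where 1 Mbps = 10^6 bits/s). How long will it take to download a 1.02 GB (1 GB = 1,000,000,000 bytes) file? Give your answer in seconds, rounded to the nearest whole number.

82 seconds

1.02 GB = 1,020,000,000 bytes = 8,160,000,000 bits
100 Mbps = 100,000,000 bits/s
time = 8,160,000,000 / 100,000,000 = 82 s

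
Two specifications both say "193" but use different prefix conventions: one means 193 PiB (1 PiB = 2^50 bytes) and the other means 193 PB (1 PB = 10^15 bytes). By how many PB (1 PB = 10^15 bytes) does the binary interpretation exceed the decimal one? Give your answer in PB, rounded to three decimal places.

193 PiB = 193 × 1,125,899,906,842,624 = 217,298,682,020,626,432 bytes
193 PB = 193 × 1,000,000,000,000,000 = 193,000,000,000,000,000 bytes
difference = 24,298,682,020,626,432 bytes
24,298,682,020,626,432 / 1,000,000,000,000,000 = 24.299 PB

24.299 PB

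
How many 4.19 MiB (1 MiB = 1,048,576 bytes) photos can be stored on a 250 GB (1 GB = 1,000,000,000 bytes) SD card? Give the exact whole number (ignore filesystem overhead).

56,901

Capacity: 250 GB = 250,000,000,000 bytes
Per item: 4.19 MiB = 4,393,533.44 bytes
⌊250,000,000,000 / 4,393,533.44⌋ = 56,901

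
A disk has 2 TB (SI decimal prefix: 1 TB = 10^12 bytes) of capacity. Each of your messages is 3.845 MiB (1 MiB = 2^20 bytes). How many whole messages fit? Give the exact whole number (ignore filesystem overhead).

Capacity: 2 TB = 2,000,000,000,000 bytes
Per item: 3.845 MiB = 4,031,774.72 bytes
⌊2,000,000,000,000 / 4,031,774.72⌋ = 496,059

496,059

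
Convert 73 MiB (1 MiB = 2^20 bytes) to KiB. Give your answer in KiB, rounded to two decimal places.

74,752.00 KiB

73 MiB = 73 × 2^20 bytes = 76,546,048 bytes
1 KiB = 2^10 bytes = 1,024 bytes
76,546,048 / 1,024 = 74,752.00 KiB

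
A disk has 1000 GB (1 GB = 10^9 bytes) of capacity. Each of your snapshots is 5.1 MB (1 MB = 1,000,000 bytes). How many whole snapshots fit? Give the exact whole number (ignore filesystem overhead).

Capacity: 1000 GB = 1,000,000,000,000 bytes
Per item: 5.1 MB = 5,100,000 bytes
⌊1,000,000,000,000 / 5,100,000⌋ = 196,078

196,078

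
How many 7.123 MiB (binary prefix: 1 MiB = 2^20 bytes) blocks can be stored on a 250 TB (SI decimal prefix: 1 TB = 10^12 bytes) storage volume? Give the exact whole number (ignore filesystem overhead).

Capacity: 250 TB = 250,000,000,000,000 bytes
Per item: 7.123 MiB = 7,469,006.848 bytes
⌊250,000,000,000,000 / 7,469,006.848⌋ = 33,471,652

33,471,652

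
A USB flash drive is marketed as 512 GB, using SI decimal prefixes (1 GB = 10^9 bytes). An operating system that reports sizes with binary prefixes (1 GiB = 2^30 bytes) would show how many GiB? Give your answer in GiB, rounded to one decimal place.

476.8 GiB

512 GB = 512 × 10^9 bytes = 512,000,000,000 bytes
1 GiB = 1,073,741,824 bytes
512,000,000,000 / 1,073,741,824 = 476.8 GiB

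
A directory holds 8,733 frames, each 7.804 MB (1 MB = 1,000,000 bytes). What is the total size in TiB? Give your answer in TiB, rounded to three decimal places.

0.062 TiB

Total = 8,733 × 7.804 MB = 68152.332 MB
= 68152.332 × 1,000,000 bytes = 68,152,332,000 bytes
1 TiB = 1,099,511,627,776 bytes
68,152,332,000 / 1,099,511,627,776 = 0.062 TiB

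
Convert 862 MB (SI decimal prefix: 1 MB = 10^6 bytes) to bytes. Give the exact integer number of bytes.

862 × 1,000,000 = 862,000,000 bytes  (1 MB = 10^6 bytes)

862,000,000 bytes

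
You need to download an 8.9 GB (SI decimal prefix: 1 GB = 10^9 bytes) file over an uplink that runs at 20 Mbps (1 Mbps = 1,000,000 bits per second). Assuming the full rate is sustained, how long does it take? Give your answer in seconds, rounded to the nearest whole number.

8.9 GB = 8,900,000,000 bytes = 71,200,000,000 bits
20 Mbps = 20,000,000 bits/s
time = 71,200,000,000 / 20,000,000 = 3,560 s

3,560 seconds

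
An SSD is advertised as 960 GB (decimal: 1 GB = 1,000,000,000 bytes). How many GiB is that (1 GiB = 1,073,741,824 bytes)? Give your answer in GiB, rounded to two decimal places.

960 GB = 960 × 10^9 bytes = 960,000,000,000 bytes
1 GiB = 1,073,741,824 bytes
960,000,000,000 / 1,073,741,824 = 894.07 GiB

894.07 GiB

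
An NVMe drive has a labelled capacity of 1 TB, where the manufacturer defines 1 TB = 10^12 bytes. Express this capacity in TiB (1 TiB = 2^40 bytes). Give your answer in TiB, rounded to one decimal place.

0.9 TiB

1 TB = 1 × 10^12 bytes = 1,000,000,000,000 bytes
1 TiB = 1,099,511,627,776 bytes
1,000,000,000,000 / 1,099,511,627,776 = 0.9 TiB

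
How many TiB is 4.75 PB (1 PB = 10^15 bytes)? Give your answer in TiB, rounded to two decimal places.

4.75 PB = 4.75 × 10^15 bytes = 4,750,000,000,000,000 bytes
1 TiB = 1,099,511,627,776 bytes
4,750,000,000,000,000 / 1,099,511,627,776 = 4,320.10 TiB

4,320.10 TiB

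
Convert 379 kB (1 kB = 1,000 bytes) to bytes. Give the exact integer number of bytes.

379,000 bytes

379 × 1,000 = 379,000 bytes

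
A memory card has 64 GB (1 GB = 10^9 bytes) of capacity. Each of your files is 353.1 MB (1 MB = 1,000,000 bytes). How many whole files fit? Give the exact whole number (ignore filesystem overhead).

Capacity: 64 GB = 64,000,000,000 bytes
Per item: 353.1 MB = 353,100,000 bytes
⌊64,000,000,000 / 353,100,000⌋ = 181

181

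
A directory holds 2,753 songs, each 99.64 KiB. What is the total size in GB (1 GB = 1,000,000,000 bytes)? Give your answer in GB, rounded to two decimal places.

Total = 2,753 × 99.64 KiB = 274308.92 KiB
= 274308.92 × 1,024 bytes = 280,892,334.08 bytes
1 GB = 1,000,000,000 bytes
280,892,334.08 / 1,000,000,000 = 0.28 GB

0.28 GB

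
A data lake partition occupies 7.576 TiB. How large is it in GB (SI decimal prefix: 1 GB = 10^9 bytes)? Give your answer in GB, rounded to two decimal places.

7.576 TiB = 7.576 × 2^40 bytes = 8,329,900,092,030.976 bytes
1 GB = 10^9 bytes = 1,000,000,000 bytes
8,329,900,092,030.976 / 1,000,000,000 = 8,329.90 GB

8,329.90 GB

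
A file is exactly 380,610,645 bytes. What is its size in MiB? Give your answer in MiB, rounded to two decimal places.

380,610,645 bytes given.
1 MiB = 2^20 bytes = 1,048,576 bytes
380,610,645 / 1,048,576 = 362.98 MiB

362.98 MiB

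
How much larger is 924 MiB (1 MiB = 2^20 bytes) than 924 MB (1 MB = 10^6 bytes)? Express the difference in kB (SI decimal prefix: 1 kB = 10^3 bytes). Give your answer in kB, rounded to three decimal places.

924 MiB = 924 × 1,048,576 = 968,884,224 bytes
924 MB = 924 × 1,000,000 = 924,000,000 bytes
difference = 44,884,224 bytes
44,884,224 / 1,000 = 44,884.224 kB

44,884.224 kB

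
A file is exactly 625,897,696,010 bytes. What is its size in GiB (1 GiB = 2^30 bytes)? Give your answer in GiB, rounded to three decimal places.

582.913 GiB

625,897,696,010 bytes given.
1 GiB = 2^30 bytes = 1,073,741,824 bytes
625,897,696,010 / 1,073,741,824 = 582.913 GiB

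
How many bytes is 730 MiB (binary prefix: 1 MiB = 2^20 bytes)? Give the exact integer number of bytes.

765,460,480 bytes

730 × 1,048,576 = 765,460,480 bytes  (1 MiB = 2^20 bytes)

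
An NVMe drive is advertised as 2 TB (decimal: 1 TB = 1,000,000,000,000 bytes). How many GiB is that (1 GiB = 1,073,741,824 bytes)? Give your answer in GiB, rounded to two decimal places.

1,862.65 GiB

2 TB = 2 × 10^12 bytes = 2,000,000,000,000 bytes
1 GiB = 1,073,741,824 bytes
2,000,000,000,000 / 1,073,741,824 = 1,862.65 GiB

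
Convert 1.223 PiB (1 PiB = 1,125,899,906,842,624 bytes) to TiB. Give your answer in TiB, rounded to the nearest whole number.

1.223 PiB × 1,125,899,906,842,624 bytes/PiB = 1,376,975,586,068,529.152 bytes
1 TiB = 1,099,511,627,776 bytes
1,376,975,586,068,529.152 / 1,099,511,627,776 = 1,252 TiB

1,252 TiB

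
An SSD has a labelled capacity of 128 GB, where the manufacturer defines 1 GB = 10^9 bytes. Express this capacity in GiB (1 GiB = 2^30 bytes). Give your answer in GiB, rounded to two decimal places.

128 GB = 128 × 10^9 bytes = 128,000,000,000 bytes
1 GiB = 1,073,741,824 bytes
128,000,000,000 / 1,073,741,824 = 119.21 GiB

119.21 GiB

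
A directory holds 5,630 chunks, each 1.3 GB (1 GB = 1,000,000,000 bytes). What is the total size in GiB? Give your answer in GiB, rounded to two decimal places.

Total = 5,630 × 1.3 GB = 7319 GB
= 7319 × 1,000,000,000 bytes = 7,319,000,000,000 bytes
1 GiB = 1,073,741,824 bytes
7,319,000,000,000 / 1,073,741,824 = 6,816.35 GiB

6,816.35 GiB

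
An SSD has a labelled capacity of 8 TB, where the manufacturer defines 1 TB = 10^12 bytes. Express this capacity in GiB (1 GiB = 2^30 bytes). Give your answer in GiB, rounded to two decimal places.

8 TB × 1,000,000,000,000 bytes/TB = 8,000,000,000,000 bytes
1 GiB = 1,073,741,824 bytes
8,000,000,000,000 / 1,073,741,824 = 7,450.58 GiB

7,450.58 GiB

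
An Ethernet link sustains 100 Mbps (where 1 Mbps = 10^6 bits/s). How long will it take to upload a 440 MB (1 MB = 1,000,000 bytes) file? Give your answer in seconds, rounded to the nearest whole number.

35 seconds

440 MB = 440,000,000 bytes = 3,520,000,000 bits
100 Mbps = 100,000,000 bits/s
time = 3,520,000,000 / 100,000,000 = 35 s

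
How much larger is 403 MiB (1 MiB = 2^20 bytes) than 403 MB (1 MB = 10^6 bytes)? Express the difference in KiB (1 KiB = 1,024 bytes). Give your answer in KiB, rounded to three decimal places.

19,117.313 KiB

403 MiB = 403 × 1,048,576 = 422,576,128 bytes
403 MB = 403 × 1,000,000 = 403,000,000 bytes
difference = 19,576,128 bytes
19,576,128 / 1,024 = 19,117.313 KiB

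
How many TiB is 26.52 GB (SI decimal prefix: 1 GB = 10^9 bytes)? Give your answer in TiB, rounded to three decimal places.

26.52 GB = 26.52 × 10^9 bytes = 26,520,000,000 bytes
1 TiB = 1,099,511,627,776 bytes
26,520,000,000 / 1,099,511,627,776 = 0.024 TiB

0.024 TiB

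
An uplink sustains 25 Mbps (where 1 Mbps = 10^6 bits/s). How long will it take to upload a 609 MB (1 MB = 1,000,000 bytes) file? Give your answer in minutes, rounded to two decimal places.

609 MB = 609,000,000 bytes = 4,872,000,000 bits
25 Mbps = 25,000,000 bits/s
time = 4,872,000,000 / 25,000,000 = 194.880 s
194.880 s / 60 = 3.25 minutes

3.25 minutes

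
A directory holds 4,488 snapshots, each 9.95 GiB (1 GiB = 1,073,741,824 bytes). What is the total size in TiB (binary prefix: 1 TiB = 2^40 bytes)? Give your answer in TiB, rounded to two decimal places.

43.61 TiB

Total = 4,488 × 9.95 GiB = 44655.6 GiB
= 44655.6 × 1,073,741,824 bytes = 47,948,585,395,814.4 bytes
1 TiB = 1,099,511,627,776 bytes
47,948,585,395,814.4 / 1,099,511,627,776 = 43.61 TiB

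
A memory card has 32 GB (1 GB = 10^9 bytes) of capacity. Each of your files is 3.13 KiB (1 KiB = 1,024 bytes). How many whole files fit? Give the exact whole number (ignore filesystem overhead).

9,984,025

Capacity: 32 GB = 32,000,000,000 bytes
Per item: 3.13 KiB = 3,205.12 bytes
⌊32,000,000,000 / 3,205.12⌋ = 9,984,025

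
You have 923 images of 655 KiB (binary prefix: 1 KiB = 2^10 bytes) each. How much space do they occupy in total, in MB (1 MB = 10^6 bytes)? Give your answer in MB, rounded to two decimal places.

619.07 MB

Total = 923 × 655 KiB = 604,565 KiB
= 604,565 × 1,024 bytes = 619,074,560 bytes
1 MB = 1,000,000 bytes
619,074,560 / 1,000,000 = 619.07 MB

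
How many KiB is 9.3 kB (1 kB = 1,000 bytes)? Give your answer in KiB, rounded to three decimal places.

9.082 KiB

9.3 kB × 1,000 bytes/kB = 9,300 bytes
1 KiB = 1,024 bytes
9,300 / 1,024 = 9.082 KiB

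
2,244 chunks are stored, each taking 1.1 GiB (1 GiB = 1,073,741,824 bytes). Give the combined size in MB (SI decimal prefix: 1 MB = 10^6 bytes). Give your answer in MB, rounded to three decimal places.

Total = 2,244 × 1.1 GiB = 2468.4 GiB
= 2468.4 × 1,073,741,824 bytes = 2,650,424,318,361.6 bytes
1 MB = 1,000,000 bytes
2,650,424,318,361.6 / 1,000,000 = 2,650,424.318 MB

2,650,424.318 MB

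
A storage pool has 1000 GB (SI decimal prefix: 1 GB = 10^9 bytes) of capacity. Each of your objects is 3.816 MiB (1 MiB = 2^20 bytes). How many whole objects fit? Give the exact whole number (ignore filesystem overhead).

Capacity: 1000 GB = 1,000,000,000,000 bytes
Per item: 3.816 MiB = 4,001,366.016 bytes
⌊1,000,000,000,000 / 4,001,366.016⌋ = 249,914

249,914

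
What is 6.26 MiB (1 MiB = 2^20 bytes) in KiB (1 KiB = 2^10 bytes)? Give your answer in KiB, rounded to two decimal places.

6,410.24 KiB

6.26 MiB = 6.26 × 2^20 bytes = 6,564,085.76 bytes
1 KiB = 2^10 bytes = 1,024 bytes
6,564,085.76 / 1,024 = 6,410.24 KiB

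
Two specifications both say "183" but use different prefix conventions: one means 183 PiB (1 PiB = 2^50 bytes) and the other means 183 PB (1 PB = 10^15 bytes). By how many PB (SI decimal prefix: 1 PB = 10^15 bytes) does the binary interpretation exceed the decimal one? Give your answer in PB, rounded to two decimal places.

23.04 PB

183 PiB = 183 × 1,125,899,906,842,624 = 206,039,682,952,200,192 bytes
183 PB = 183 × 1,000,000,000,000,000 = 183,000,000,000,000,000 bytes
difference = 23,039,682,952,200,192 bytes
23,039,682,952,200,192 / 1,000,000,000,000,000 = 23.04 PB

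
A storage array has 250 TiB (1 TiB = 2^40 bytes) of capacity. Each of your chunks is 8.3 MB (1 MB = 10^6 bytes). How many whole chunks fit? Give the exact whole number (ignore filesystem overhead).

Capacity: 250 TiB = 274,877,906,944,000 bytes
Per item: 8.3 MB = 8,300,000 bytes
⌊274,877,906,944,000 / 8,300,000⌋ = 33,117,820

33,117,820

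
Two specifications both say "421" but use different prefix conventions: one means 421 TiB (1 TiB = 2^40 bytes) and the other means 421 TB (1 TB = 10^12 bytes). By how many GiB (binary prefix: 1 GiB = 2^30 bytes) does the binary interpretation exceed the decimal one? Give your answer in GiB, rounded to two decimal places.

421 TiB = 421 × 1,099,511,627,776 = 462,894,395,293,696 bytes
421 TB = 421 × 1,000,000,000,000 = 421,000,000,000,000 bytes
difference = 41,894,395,293,696 bytes
41,894,395,293,696 / 1,073,741,824 = 39,017.20 GiB

39,017.20 GiB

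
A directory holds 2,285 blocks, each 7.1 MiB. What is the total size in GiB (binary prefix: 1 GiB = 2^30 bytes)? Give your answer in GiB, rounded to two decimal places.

15.84 GiB

Total = 2,285 × 7.1 MiB = 16223.5 MiB
= 16223.5 × 1,048,576 bytes = 17,011,572,736 bytes
1 GiB = 1,073,741,824 bytes
17,011,572,736 / 1,073,741,824 = 15.84 GiB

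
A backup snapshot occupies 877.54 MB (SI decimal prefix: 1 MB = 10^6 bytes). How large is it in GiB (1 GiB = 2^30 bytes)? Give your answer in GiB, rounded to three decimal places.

0.817 GiB

877.54 MB × 1,000,000 bytes/MB = 877,540,000 bytes
1 GiB = 2^30 bytes = 1,073,741,824 bytes
877,540,000 / 1,073,741,824 = 0.817 GiB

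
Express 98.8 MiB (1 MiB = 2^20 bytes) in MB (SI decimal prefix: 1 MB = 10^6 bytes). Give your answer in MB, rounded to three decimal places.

98.8 MiB × 1,048,576 bytes/MiB = 103,599,308.8 bytes
1 MB = 10^6 bytes = 1,000,000 bytes
103,599,308.8 / 1,000,000 = 103.599 MB

103.599 MB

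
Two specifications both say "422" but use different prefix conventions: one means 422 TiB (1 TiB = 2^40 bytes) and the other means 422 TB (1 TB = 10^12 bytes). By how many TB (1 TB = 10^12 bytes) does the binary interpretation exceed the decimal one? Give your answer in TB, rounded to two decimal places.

422 TiB = 422 × 1,099,511,627,776 = 463,993,906,921,472 bytes
422 TB = 422 × 1,000,000,000,000 = 422,000,000,000,000 bytes
difference = 41,993,906,921,472 bytes
41,993,906,921,472 / 1,000,000,000,000 = 41.99 TB

41.99 TB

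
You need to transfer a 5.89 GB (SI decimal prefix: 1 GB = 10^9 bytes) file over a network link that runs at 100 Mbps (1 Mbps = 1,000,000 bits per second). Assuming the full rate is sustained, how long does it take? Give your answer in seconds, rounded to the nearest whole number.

471 seconds

5.89 GB = 5,890,000,000 bytes = 47,120,000,000 bits
100 Mbps = 100,000,000 bits/s
time = 47,120,000,000 / 100,000,000 = 471 s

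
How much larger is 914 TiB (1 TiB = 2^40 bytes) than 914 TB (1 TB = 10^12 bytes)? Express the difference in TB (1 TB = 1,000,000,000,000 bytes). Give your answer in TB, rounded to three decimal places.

914 TiB = 914 × 1,099,511,627,776 = 1,004,953,627,787,264 bytes
914 TB = 914 × 1,000,000,000,000 = 914,000,000,000,000 bytes
difference = 90,953,627,787,264 bytes
90,953,627,787,264 / 1,000,000,000,000 = 90.954 TB

90.954 TB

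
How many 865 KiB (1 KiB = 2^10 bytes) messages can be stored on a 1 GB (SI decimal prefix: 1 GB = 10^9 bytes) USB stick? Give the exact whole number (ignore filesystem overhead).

1,128

Capacity: 1 GB = 1,000,000,000 bytes
Per item: 865 KiB = 885,760 bytes
⌊1,000,000,000 / 885,760⌋ = 1,128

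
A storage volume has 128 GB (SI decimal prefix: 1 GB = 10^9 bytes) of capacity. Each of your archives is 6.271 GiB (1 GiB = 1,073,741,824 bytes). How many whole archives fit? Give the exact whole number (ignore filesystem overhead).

Capacity: 128 GB = 128,000,000,000 bytes
Per item: 6.271 GiB = 6,733,434,978.304 bytes
⌊128,000,000,000 / 6,733,434,978.304⌋ = 19

19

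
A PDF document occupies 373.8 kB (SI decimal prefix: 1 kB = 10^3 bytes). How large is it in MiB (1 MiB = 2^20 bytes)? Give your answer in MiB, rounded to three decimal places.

373.8 kB × 1,000 bytes/kB = 373,800 bytes
1 MiB = 1,048,576 bytes
373,800 / 1,048,576 = 0.356 MiB

0.356 MiB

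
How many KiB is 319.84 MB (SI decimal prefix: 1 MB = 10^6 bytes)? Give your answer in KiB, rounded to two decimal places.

319.84 MB = 319.84 × 10^6 bytes = 319,840,000 bytes
1 KiB = 1,024 bytes
319,840,000 / 1,024 = 312,343.75 KiB

312,343.75 KiB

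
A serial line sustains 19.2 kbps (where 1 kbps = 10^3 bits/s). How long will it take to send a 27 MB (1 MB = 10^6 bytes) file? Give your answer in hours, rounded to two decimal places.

27 MB = 27,000,000 bytes = 216,000,000 bits
19.2 kbps = 19,200 bits/s
time = 216,000,000 / 19,200 = 11,250.0000 s
11,250.0000 s / 3600 = 3.13 hours

3.13 hours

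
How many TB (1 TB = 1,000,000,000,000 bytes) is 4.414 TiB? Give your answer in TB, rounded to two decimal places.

4.414 TiB × 1,099,511,627,776 bytes/TiB = 4,853,244,325,003.264 bytes
1 TB = 10^12 bytes = 1,000,000,000,000 bytes
4,853,244,325,003.264 / 1,000,000,000,000 = 4.85 TB

4.85 TB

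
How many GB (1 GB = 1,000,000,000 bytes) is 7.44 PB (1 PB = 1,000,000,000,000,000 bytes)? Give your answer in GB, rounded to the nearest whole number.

7,440,000 GB

7.44 PB × 1,000,000,000,000,000 bytes/PB = 7,440,000,000,000,000 bytes
1 GB = 1,000,000,000 bytes
7,440,000,000,000,000 / 1,000,000,000 = 7,440,000 GB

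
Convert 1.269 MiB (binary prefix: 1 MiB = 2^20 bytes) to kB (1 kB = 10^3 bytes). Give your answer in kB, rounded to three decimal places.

1.269 MiB × 1,048,576 bytes/MiB = 1,330,642.944 bytes
1 kB = 10^3 bytes = 1,000 bytes
1,330,642.944 / 1,000 = 1,330.643 kB

1,330.643 kB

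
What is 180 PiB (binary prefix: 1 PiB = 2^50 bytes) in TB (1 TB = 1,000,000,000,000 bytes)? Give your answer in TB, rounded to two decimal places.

180 PiB × 1,125,899,906,842,624 bytes/PiB = 202,661,983,231,672,320 bytes
1 TB = 10^12 bytes = 1,000,000,000,000 bytes
202,661,983,231,672,320 / 1,000,000,000,000 = 202,661.98 TB

202,661.98 TB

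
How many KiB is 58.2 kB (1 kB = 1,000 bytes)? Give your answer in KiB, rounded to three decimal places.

56.836 KiB

58.2 kB × 1,000 bytes/kB = 58,200 bytes
1 KiB = 2^10 bytes = 1,024 bytes
58,200 / 1,024 = 56.836 KiB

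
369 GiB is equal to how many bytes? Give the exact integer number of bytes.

369 × 1,073,741,824 = 396,210,733,056 bytes  (1 GiB = 2^30 bytes)

396,210,733,056 bytes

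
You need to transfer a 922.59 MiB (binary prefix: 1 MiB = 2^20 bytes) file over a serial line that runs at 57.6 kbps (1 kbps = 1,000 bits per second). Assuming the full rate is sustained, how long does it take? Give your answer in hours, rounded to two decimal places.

37.32 hours

922.59 MiB = 967,405,731.84 bytes = 7,739,245,854.72 bits
57.6 kbps = 57,600 bits/s
time = 7,739,245,854.72 / 57,600 = 134,361.9072 s
134,361.9072 s / 3600 = 37.32 hours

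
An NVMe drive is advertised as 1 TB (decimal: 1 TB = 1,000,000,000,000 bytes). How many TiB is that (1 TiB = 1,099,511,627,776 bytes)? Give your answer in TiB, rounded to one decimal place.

1 TB × 1,000,000,000,000 bytes/TB = 1,000,000,000,000 bytes
1 TiB = 1,099,511,627,776 bytes
1,000,000,000,000 / 1,099,511,627,776 = 0.9 TiB

0.9 TiB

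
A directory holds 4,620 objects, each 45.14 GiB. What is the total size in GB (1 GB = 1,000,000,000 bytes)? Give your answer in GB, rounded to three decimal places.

Total = 4,620 × 45.14 GiB = 208546.8 GiB
= 208546.8 × 1,073,741,824 bytes = 223,925,421,421,363.2 bytes
1 GB = 1,000,000,000 bytes
223,925,421,421,363.2 / 1,000,000,000 = 223,925.421 GB

223,925.421 GB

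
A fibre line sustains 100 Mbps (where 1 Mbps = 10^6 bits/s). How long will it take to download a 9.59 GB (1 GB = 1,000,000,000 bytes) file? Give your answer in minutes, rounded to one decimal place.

12.8 minutes

9.59 GB = 9,590,000,000 bytes = 76,720,000,000 bits
100 Mbps = 100,000,000 bits/s
time = 76,720,000,000 / 100,000,000 = 767.20 s
767.20 s / 60 = 12.8 minutes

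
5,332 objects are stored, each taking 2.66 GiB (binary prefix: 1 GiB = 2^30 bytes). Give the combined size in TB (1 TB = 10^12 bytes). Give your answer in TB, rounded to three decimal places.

15.229 TB

Total = 5,332 × 2.66 GiB = 14183.12 GiB
= 14183.12 × 1,073,741,824 bytes = 15,229,009,138,810.88 bytes
1 TB = 1,000,000,000,000 bytes
15,229,009,138,810.88 / 1,000,000,000,000 = 15.229 TB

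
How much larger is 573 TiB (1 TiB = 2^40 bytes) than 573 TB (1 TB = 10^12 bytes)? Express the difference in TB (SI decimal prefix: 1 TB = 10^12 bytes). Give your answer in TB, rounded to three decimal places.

573 TiB = 573 × 1,099,511,627,776 = 630,020,162,715,648 bytes
573 TB = 573 × 1,000,000,000,000 = 573,000,000,000,000 bytes
difference = 57,020,162,715,648 bytes
57,020,162,715,648 / 1,000,000,000,000 = 57.020 TB

57.020 TB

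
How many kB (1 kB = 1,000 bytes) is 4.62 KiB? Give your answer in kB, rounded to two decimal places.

4.62 KiB × 1,024 bytes/KiB = 4,730.88 bytes
1 kB = 10^3 bytes = 1,000 bytes
4,730.88 / 1,000 = 4.73 kB

4.73 kB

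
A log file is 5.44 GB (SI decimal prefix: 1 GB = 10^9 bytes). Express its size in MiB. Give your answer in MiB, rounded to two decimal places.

5,187.99 MiB

5.44 GB × 1,000,000,000 bytes/GB = 5,440,000,000 bytes
1 MiB = 1,048,576 bytes
5,440,000,000 / 1,048,576 = 5,187.99 MiB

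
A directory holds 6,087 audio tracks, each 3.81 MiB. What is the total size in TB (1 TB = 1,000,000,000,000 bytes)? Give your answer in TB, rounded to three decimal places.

0.024 TB

Total = 6,087 × 3.81 MiB = 23191.47 MiB
= 23191.47 × 1,048,576 bytes = 24,318,018,846.72 bytes
1 TB = 1,000,000,000,000 bytes
24,318,018,846.72 / 1,000,000,000,000 = 0.024 TB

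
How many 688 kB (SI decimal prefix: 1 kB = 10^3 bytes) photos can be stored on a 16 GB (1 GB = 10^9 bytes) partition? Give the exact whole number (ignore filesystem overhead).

Capacity: 16 GB = 16,000,000,000 bytes
Per item: 688 kB = 688,000 bytes
⌊16,000,000,000 / 688,000⌋ = 23,255

23,255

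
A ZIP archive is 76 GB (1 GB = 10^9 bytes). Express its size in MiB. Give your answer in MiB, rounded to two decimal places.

76 GB = 76 × 10^9 bytes = 76,000,000,000 bytes
1 MiB = 1,048,576 bytes
76,000,000,000 / 1,048,576 = 72,479.25 MiB

72,479.25 MiB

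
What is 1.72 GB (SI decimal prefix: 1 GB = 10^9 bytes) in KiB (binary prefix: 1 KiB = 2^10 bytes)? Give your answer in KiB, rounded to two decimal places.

1.72 GB × 1,000,000,000 bytes/GB = 1,720,000,000 bytes
1 KiB = 1,024 bytes
1,720,000,000 / 1,024 = 1,679,687.50 KiB

1,679,687.50 KiB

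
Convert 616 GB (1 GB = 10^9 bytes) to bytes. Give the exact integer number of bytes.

616 × 1,000,000,000 = 616,000,000,000 bytes  (1 GB = 10^9 bytes)

616,000,000,000 bytes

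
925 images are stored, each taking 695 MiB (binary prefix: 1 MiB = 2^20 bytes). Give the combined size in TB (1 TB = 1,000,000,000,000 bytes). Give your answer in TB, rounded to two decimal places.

Total = 925 × 695 MiB = 642,875 MiB
= 642,875 × 1,048,576 bytes = 674,103,296,000 bytes
1 TB = 1,000,000,000,000 bytes
674,103,296,000 / 1,000,000,000,000 = 0.67 TB

0.67 TB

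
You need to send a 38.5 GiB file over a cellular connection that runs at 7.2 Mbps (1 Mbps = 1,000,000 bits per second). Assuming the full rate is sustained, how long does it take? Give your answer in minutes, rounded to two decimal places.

765.54 minutes

38.5 GiB = 41,339,060,224 bytes = 330,712,481,792 bits
7.2 Mbps = 7,200,000 bits/s
time = 330,712,481,792 / 7,200,000 = 45,932.289 s
45,932.289 s / 60 = 765.54 minutes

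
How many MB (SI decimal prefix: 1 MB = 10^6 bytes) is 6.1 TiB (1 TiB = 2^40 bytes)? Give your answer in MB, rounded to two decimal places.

6,707,020.93 MB

6.1 TiB = 6.1 × 2^40 bytes = 6,707,020,929,433.6 bytes
1 MB = 10^6 bytes = 1,000,000 bytes
6,707,020,929,433.6 / 1,000,000 = 6,707,020.93 MB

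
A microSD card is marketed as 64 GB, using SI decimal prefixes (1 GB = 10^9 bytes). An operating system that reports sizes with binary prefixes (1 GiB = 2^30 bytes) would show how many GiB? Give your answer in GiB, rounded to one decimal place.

64 GB × 1,000,000,000 bytes/GB = 64,000,000,000 bytes
1 GiB = 1,073,741,824 bytes
64,000,000,000 / 1,073,741,824 = 59.6 GiB

59.6 GiB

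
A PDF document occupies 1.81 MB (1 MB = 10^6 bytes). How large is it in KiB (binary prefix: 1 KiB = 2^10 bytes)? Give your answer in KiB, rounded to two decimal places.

1,767.58 KiB

1.81 MB × 1,000,000 bytes/MB = 1,810,000 bytes
1 KiB = 1,024 bytes
1,810,000 / 1,024 = 1,767.58 KiB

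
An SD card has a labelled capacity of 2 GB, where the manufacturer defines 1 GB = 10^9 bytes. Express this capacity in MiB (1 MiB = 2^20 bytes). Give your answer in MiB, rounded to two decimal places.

1,907.35 MiB

2 GB × 1,000,000,000 bytes/GB = 2,000,000,000 bytes
1 MiB = 1,048,576 bytes
2,000,000,000 / 1,048,576 = 1,907.35 MiB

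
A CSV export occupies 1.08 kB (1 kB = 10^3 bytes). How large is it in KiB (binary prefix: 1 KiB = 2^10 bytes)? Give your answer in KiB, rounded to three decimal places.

1.055 KiB

1.08 kB = 1.08 × 10^3 bytes = 1,080 bytes
1 KiB = 2^10 bytes = 1,024 bytes
1,080 / 1,024 = 1.055 KiB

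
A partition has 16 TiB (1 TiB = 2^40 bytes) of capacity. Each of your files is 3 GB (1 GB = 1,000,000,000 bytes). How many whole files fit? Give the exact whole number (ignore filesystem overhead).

Capacity: 16 TiB = 17,592,186,044,416 bytes
Per item: 3 GB = 3,000,000,000 bytes
⌊17,592,186,044,416 / 3,000,000,000⌋ = 5,864

5,864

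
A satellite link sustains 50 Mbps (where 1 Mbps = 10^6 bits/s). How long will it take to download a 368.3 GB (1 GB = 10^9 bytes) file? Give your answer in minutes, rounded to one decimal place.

368.3 GB = 368,300,000,000 bytes = 2,946,400,000,000 bits
50 Mbps = 50,000,000 bits/s
time = 2,946,400,000,000 / 50,000,000 = 58,928.00 s
58,928.00 s / 60 = 982.1 minutes

982.1 minutes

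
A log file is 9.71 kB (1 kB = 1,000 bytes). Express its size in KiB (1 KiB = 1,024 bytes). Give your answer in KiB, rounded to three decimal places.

9.71 kB × 1,000 bytes/kB = 9,710 bytes
1 KiB = 2^10 bytes = 1,024 bytes
9,710 / 1,024 = 9.482 KiB

9.482 KiB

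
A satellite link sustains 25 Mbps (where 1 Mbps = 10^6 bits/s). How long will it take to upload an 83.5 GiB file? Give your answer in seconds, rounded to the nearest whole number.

28,690 seconds

83.5 GiB = 89,657,442,304 bytes = 717,259,538,432 bits
25 Mbps = 25,000,000 bits/s
time = 717,259,538,432 / 25,000,000 = 28,690 s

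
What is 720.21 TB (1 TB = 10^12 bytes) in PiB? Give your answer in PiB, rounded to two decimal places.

0.64 PiB

720.21 TB = 720.21 × 10^12 bytes = 720,210,000,000,000 bytes
1 PiB = 2^50 bytes = 1,125,899,906,842,624 bytes
720,210,000,000,000 / 1,125,899,906,842,624 = 0.64 PiB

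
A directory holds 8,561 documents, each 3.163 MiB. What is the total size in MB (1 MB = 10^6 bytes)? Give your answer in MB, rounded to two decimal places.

Total = 8,561 × 3.163 MiB = 27078.443 MiB
= 27078.443 × 1,048,576 bytes = 28,393,805,447.168 bytes
1 MB = 1,000,000 bytes
28,393,805,447.168 / 1,000,000 = 28,393.81 MB

28,393.81 MB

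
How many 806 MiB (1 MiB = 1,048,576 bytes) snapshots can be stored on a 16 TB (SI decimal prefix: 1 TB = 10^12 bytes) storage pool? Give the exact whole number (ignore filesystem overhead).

Capacity: 16 TB = 16,000,000,000,000 bytes
Per item: 806 MiB = 845,152,256 bytes
⌊16,000,000,000,000 / 845,152,256⌋ = 18,931

18,931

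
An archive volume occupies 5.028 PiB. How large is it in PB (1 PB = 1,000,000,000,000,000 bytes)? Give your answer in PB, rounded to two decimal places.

5.66 PB

5.028 PiB × 1,125,899,906,842,624 bytes/PiB = 5,661,024,731,604,713.472 bytes
1 PB = 1,000,000,000,000,000 bytes
5,661,024,731,604,713.472 / 1,000,000,000,000,000 = 5.66 PB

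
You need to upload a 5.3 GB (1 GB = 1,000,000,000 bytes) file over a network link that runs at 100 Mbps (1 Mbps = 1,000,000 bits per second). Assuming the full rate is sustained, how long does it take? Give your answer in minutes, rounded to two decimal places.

7.07 minutes

5.3 GB = 5,300,000,000 bytes = 42,400,000,000 bits
100 Mbps = 100,000,000 bits/s
time = 42,400,000,000 / 100,000,000 = 424.000 s
424.000 s / 60 = 7.07 minutes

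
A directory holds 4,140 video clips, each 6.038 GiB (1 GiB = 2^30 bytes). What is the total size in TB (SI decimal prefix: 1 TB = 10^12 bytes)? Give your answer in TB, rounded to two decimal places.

Total = 4,140 × 6.038 GiB = 24997.32 GiB
= 24997.32 × 1,073,741,824 bytes = 26,840,667,971,911.68 bytes
1 TB = 1,000,000,000,000 bytes
26,840,667,971,911.68 / 1,000,000,000,000 = 26.84 TB

26.84 TB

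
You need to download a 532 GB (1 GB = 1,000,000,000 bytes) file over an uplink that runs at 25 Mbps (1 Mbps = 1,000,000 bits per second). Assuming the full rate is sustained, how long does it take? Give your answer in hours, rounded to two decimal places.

532 GB = 532,000,000,000 bytes = 4,256,000,000,000 bits
25 Mbps = 25,000,000 bits/s
time = 4,256,000,000,000 / 25,000,000 = 170,240.0000 s
170,240.0000 s / 3600 = 47.29 hours

47.29 hours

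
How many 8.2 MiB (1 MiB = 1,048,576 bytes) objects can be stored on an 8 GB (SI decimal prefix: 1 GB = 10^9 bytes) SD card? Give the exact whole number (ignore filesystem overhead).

930

Capacity: 8 GB = 8,000,000,000 bytes
Per item: 8.2 MiB = 8,598,323.2 bytes
⌊8,000,000,000 / 8,598,323.2⌋ = 930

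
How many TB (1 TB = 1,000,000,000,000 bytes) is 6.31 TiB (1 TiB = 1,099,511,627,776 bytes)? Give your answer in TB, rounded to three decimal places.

6.31 TiB = 6.31 × 2^40 bytes = 6,937,918,371,266.56 bytes
1 TB = 1,000,000,000,000 bytes
6,937,918,371,266.56 / 1,000,000,000,000 = 6.938 TB

6.938 TB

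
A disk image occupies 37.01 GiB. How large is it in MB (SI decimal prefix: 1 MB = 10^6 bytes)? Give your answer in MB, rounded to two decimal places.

39,739.18 MB

37.01 GiB × 1,073,741,824 bytes/GiB = 39,739,184,906.24 bytes
1 MB = 10^6 bytes = 1,000,000 bytes
39,739,184,906.24 / 1,000,000 = 39,739.18 MB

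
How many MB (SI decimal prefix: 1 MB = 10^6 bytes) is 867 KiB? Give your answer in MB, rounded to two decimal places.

0.89 MB

867 KiB × 1,024 bytes/KiB = 887,808 bytes
1 MB = 1,000,000 bytes
887,808 / 1,000,000 = 0.89 MB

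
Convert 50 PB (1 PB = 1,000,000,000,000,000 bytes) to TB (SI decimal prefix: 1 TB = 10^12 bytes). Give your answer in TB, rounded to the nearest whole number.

50 PB = 50 × 10^15 bytes = 50,000,000,000,000,000 bytes
1 TB = 1,000,000,000,000 bytes
50,000,000,000,000,000 / 1,000,000,000,000 = 50,000 TB

50,000 TB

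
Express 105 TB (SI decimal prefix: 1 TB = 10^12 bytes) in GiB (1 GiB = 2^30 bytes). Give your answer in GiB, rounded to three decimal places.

105 TB = 105 × 10^12 bytes = 105,000,000,000,000 bytes
1 GiB = 2^30 bytes = 1,073,741,824 bytes
105,000,000,000,000 / 1,073,741,824 = 97,788.870 GiB

97,788.870 GiB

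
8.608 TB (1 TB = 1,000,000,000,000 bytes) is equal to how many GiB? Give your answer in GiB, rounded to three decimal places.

8,016.825 GiB

8.608 TB = 8.608 × 10^12 bytes = 8,608,000,000,000 bytes
1 GiB = 1,073,741,824 bytes
8,608,000,000,000 / 1,073,741,824 = 8,016.825 GiB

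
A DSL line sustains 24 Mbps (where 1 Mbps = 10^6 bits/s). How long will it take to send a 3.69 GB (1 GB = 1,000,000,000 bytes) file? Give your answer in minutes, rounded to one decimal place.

3.69 GB = 3,690,000,000 bytes = 29,520,000,000 bits
24 Mbps = 24,000,000 bits/s
time = 29,520,000,000 / 24,000,000 = 1,230.00 s
1,230.00 s / 60 = 20.5 minutes

20.5 minutes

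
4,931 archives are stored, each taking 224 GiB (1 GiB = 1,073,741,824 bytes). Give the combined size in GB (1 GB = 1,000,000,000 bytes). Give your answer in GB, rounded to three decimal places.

Total = 4,931 × 224 GiB = 1,104,544 GiB
= 1,104,544 × 1,073,741,824 bytes = 1,185,995,089,248,256 bytes
1 GB = 1,000,000,000 bytes
1,185,995,089,248,256 / 1,000,000,000 = 1,185,995.089 GB

1,185,995.089 GB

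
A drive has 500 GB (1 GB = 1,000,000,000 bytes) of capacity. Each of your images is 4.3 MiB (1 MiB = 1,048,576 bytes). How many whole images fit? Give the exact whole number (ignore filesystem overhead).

110,892

Capacity: 500 GB = 500,000,000,000 bytes
Per item: 4.3 MiB = 4,508,876.8 bytes
⌊500,000,000,000 / 4,508,876.8⌋ = 110,892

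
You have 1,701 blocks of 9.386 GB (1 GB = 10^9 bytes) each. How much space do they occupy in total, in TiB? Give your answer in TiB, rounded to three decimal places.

14.521 TiB

Total = 1,701 × 9.386 GB = 15965.586 GB
= 15965.586 × 1,000,000,000 bytes = 15,965,586,000,000 bytes
1 TiB = 1,099,511,627,776 bytes
15,965,586,000,000 / 1,099,511,627,776 = 14.521 TiB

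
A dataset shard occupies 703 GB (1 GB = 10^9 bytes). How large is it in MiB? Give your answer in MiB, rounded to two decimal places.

703 GB = 703 × 10^9 bytes = 703,000,000,000 bytes
1 MiB = 2^20 bytes = 1,048,576 bytes
703,000,000,000 / 1,048,576 = 670,433.04 MiB

670,433.04 MiB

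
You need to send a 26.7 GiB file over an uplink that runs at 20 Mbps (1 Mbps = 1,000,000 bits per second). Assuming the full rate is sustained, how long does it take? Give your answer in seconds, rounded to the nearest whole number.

11,468 seconds

26.7 GiB = 28,668,906,700.8 bytes = 229,351,253,606.4 bits
20 Mbps = 20,000,000 bits/s
time = 229,351,253,606.4 / 20,000,000 = 11,468 s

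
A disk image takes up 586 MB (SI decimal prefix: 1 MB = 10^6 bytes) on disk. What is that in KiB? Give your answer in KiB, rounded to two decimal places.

572,265.63 KiB

586 MB = 586 × 10^6 bytes = 586,000,000 bytes
1 KiB = 1,024 bytes
586,000,000 / 1,024 = 572,265.63 KiB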